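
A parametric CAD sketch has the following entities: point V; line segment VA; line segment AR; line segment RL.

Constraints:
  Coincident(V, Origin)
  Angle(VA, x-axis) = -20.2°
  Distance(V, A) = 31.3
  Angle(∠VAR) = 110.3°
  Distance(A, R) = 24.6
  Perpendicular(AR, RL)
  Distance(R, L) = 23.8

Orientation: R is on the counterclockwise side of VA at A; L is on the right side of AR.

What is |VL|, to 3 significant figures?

63.9

∠VAR = 110.3°, so AR runs at -20.2° + (180° − 110.3°) = 49.5° from the x-axis; with |AR| = 24.6, R = A + 24.6·(cos 49.5°, sin 49.5°) = (45.4, 7.90). AR is perpendicular to RL; with |RL| = 23.8 on the right of AR, L = R + 23.8·(0.760, -0.649) = (63.4, -7.56). Then |VL| = |L − V| = 63.9.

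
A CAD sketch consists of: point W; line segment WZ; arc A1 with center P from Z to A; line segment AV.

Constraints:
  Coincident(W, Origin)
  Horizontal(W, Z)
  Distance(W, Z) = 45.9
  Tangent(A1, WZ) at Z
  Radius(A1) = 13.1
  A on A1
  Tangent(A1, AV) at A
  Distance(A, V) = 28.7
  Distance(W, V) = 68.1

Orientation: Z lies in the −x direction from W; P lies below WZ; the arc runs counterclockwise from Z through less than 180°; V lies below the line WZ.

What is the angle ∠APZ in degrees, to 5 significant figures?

103.54°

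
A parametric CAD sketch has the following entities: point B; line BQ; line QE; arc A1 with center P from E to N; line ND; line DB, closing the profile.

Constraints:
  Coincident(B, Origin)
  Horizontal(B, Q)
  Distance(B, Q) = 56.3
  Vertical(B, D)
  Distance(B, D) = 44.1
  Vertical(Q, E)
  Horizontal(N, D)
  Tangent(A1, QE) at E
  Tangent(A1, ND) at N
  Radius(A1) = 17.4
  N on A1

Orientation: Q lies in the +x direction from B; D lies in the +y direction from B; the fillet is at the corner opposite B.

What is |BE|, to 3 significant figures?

62.3

The virtual corner opposite B is at (56.3, 44.1). A1 meets QE tangentially, so PE is at right angles to QE and the tangent condition forces PN to be normal to ND, with radius 17.4, so the center P sits 17.4 in from both sides at P = (38.9, 26.7). That places the tangent points at E = (56.3, 26.7) on QE and N = (38.9, 44.1) on ND. Then |BE| = |E − B| = 62.3.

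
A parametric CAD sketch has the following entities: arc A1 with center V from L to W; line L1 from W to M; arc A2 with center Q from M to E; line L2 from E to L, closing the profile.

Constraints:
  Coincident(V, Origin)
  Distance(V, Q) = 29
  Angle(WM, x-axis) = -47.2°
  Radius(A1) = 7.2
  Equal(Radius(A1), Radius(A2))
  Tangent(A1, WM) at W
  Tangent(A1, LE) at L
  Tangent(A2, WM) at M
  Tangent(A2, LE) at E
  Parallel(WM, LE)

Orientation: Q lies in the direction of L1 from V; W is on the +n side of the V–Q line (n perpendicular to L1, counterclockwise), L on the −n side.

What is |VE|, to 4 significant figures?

29.88

The slot axis is L1's direction at -47.2°, so u = (cos -47.2°, sin -47.2°) = (0.6794, -0.7337) and n = (−sin -47.2°, cos -47.2°) = (0.7337, 0.6794). V is at the origin and Q lies 29.0 along u from V, so Q = 29.0·u = (19.70, -21.28). Tangency of A1 to both parallel lines with radius 7.2 puts W and L at V ± 7.2·n: W = (5.283, 4.892), L = (-5.283, -4.892). Equal radii place M and E the same way about Q: M = Q + 7.2·n = (24.99, -16.39), E = Q − 7.2·n = (14.42, -26.17). Then |VE| = |E − V| = 29.88.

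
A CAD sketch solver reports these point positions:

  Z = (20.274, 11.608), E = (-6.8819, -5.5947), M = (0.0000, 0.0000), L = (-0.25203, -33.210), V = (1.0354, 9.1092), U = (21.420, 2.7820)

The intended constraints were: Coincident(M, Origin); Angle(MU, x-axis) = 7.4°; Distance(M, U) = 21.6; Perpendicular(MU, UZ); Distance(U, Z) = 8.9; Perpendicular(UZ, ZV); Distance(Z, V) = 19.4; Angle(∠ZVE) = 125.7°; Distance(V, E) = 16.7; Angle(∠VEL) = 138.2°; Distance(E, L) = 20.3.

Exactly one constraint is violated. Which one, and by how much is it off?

Distance(E, L) = 20.3 — off by 8.10.

M = (0.00, 0.00) ✓; MU at 7.400° ✓; |MU| = 21.60 ✓; ∠(MU, UZ) = 90.00° ✓; |UZ| = 8.900 ✓; ∠(UZ, ZV) = 90.00° ✓; |ZV| = 19.40 ✓; ∠ZVE = 125.7° ✓; |VE| = 16.70 ✓; ∠VEL = 138.2° ✓; |EL| = 28.40 ✗.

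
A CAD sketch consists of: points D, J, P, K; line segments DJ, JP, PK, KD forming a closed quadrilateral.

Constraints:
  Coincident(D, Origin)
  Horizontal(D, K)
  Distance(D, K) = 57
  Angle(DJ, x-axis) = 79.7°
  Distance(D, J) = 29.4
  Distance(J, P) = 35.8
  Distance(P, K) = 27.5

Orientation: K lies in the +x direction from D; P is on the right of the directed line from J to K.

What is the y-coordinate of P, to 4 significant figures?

2.708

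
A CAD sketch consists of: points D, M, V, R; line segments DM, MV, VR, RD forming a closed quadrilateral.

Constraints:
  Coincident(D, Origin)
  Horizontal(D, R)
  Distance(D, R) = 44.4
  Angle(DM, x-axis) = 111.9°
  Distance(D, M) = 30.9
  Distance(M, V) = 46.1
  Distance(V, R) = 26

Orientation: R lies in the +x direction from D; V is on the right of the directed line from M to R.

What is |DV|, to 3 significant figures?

19.9

Checks: |MV| = 46.10 ✓; |VR| = 26.00 ✓.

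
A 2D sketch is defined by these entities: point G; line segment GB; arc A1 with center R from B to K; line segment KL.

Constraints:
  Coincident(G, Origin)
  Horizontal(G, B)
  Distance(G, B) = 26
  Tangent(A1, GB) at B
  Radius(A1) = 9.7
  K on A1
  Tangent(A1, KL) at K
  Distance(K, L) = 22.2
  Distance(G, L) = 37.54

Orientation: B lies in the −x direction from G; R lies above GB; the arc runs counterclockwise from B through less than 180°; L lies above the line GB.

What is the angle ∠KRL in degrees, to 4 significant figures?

66.40°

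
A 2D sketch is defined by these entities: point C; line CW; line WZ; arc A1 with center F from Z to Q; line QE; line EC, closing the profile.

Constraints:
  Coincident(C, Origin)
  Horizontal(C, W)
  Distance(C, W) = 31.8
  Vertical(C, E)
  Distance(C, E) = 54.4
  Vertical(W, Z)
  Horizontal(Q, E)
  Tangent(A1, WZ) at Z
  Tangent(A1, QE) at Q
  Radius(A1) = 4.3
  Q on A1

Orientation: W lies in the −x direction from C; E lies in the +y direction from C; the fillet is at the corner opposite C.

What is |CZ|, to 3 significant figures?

59.3

The virtual corner opposite C is at (-31.8, 54.4). A1 meets WZ tangentially, so FZ is at right angles to WZ and since A1 is tangent to QE there, FQ ⟂ QE, with radius 4.3, so the center F sits 4.3 in from both sides at F = (-27.5, 50.1). That places the tangent points at Z = (-31.8, 50.1) on WZ and Q = (-27.5, 54.4) on QE. Then |CZ| = |Z − C| = 59.3.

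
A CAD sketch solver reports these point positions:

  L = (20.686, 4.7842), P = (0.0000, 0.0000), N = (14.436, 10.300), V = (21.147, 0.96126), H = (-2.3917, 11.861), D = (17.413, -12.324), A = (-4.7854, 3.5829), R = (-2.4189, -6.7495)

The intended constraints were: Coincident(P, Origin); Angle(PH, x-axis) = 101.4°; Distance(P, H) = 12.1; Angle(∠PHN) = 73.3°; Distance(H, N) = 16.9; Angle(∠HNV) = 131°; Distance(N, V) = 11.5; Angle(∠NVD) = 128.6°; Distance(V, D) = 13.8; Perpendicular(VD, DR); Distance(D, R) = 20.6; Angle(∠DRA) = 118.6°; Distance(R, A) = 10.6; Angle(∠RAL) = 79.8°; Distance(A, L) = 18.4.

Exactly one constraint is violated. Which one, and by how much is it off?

Distance(A, L) = 18.4 — off by 7.10.

P = (0.00, 0.00) ✓; PH at 101.4° ✓; |PH| = 12.10 ✓; ∠PHN = 73.30° ✓; |HN| = 16.90 ✓; ∠HNV = 131.0° ✓; |NV| = 11.50 ✓; ∠NVD = 128.6° ✓; |VD| = 13.80 ✓; ∠(VD, DR) = 90.00° ✓; |DR| = 20.60 ✓; ∠DRA = 118.6° ✓; |RA| = 10.60 ✓; ∠RAL = 79.80° ✓; |AL| = 25.50 ✗.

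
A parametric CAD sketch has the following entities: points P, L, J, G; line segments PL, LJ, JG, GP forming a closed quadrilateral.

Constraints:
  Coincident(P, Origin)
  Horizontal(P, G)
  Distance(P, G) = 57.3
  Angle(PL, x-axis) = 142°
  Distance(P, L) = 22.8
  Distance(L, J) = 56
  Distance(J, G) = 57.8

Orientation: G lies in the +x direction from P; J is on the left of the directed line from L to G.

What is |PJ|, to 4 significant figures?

55.18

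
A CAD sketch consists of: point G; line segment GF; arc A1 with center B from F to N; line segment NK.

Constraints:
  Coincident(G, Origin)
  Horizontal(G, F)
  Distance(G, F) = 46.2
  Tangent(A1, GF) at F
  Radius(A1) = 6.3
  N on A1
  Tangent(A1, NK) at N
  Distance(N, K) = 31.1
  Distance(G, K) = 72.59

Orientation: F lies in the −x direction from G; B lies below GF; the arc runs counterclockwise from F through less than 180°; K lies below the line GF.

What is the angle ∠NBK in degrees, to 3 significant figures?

78.5°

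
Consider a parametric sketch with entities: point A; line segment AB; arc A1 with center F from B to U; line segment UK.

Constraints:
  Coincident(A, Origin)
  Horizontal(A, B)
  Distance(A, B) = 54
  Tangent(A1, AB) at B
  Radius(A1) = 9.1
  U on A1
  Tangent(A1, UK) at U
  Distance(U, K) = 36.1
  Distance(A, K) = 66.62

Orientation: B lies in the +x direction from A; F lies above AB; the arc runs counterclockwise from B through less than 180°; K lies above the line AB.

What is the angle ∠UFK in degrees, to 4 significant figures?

75.85°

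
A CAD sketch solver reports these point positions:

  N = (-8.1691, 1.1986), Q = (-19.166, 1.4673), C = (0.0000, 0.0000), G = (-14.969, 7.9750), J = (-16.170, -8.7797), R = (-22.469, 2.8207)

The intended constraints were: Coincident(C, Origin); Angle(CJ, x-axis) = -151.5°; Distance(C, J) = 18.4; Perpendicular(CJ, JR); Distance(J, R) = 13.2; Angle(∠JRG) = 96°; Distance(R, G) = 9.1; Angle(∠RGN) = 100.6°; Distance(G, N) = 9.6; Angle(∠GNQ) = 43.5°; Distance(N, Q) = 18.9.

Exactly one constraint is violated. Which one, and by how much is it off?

Distance(N, Q) = 18.9 — off by 7.90.

C = (0.00, 0.00) ✓; CJ at -151.5° ✓; |CJ| = 18.40 ✓; ∠(CJ, JR) = 90.00° ✓; |JR| = 13.20 ✓; ∠JRG = 96.00° ✓; |RG| = 9.100 ✓; ∠RGN = 100.6° ✓; |GN| = 9.600 ✓; ∠GNQ = 43.50° ✓; |NQ| = 11.00 ✗.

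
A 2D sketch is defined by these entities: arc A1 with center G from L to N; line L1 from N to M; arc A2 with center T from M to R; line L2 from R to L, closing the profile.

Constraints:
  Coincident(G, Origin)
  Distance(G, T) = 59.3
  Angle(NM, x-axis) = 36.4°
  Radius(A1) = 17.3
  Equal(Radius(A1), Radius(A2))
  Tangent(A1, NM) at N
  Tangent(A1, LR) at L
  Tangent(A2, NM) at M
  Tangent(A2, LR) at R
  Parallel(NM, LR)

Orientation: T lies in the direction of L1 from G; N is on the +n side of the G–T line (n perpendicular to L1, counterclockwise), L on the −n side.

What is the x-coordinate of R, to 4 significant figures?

58.00

The slot axis is L1's direction at 36.4°, so u = (cos 36.4°, sin 36.4°) = (0.8049, 0.5934) and n = (−sin 36.4°, cos 36.4°) = (-0.5934, 0.8049). G is at the origin and T lies 59.3 along u from G, so T = 59.3·u = (47.73, 35.19). Tangency of A1 to both parallel lines with radius 17.3 puts N and L at G ± 17.3·n: N = (-10.27, 13.92), L = (10.27, -13.92). Equal radii place M and R the same way about T: M = T + 17.3·n = (37.46, 49.11), R = T − 17.3·n = (58.00, 21.27). So R.x = 58.00.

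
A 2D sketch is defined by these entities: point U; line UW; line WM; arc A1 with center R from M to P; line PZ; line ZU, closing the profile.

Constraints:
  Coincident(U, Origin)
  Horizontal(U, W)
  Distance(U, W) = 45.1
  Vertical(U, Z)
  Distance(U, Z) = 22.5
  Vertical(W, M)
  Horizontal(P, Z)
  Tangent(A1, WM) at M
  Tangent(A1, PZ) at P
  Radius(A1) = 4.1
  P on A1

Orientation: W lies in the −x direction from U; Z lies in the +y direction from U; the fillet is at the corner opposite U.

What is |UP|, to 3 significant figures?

46.8

The virtual corner opposite U is at (-45.1, 22.5). The tangent condition forces RM to be normal to WM and since A1 is tangent to PZ there, RP ⟂ PZ, with radius 4.1, so the center R sits 4.1 in from both sides at R = (-41.0, 18.4). That places the tangent points at M = (-45.1, 18.4) on WM and P = (-41.0, 22.5) on PZ. Then |UP| = |P − U| = 46.8.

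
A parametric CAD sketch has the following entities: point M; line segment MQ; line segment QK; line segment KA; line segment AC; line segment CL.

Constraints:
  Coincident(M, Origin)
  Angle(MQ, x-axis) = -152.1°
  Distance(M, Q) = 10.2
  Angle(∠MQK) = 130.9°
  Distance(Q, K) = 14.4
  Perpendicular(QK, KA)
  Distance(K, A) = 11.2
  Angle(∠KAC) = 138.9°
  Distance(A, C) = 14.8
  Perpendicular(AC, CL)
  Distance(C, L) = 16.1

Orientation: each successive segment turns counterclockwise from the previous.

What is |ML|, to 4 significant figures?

4.134

∠KAC = 138.9° gives AC at 28.10° from the x-axis; with |AC| = 14.8, C = (11.71, -14.35). AC is perpendicular to CL, so CL runs at 118.1°; with |CL| = 16.1, L = (4.131, -0.1500). Then |ML| = |L − M| = 4.134.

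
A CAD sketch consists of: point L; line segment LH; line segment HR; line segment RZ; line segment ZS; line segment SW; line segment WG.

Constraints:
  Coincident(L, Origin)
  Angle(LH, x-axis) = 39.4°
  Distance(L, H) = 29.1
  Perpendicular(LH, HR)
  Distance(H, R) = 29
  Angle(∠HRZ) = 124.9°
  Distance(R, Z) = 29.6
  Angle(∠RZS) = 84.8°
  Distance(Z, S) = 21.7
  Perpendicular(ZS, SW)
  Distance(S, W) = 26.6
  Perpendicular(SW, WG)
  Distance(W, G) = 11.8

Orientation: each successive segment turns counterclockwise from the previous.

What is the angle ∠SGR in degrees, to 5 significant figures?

135.66°

L is at the origin; LH runs at 39.4° with length 29.1, so H = (22.487, 18.471). LH is perpendicular to HR, so HR runs at 129.40°; with |HR| = 29.0, R = (4.0794, 40.880). ∠HRZ = 124.9° gives RZ at -175.50° from the x-axis; with |RZ| = 29.6, Z = (-25.429, 38.558). ∠RZS = 84.8° gives ZS at -80.300° from the x-axis; with |ZS| = 21.7, S = (-21.773, 17.168). ZS ⟂ SW, so SW runs at 9.7000°; with |SW| = 26.6, W = (4.4465, 21.650). The perpendicularity gives WG at right angles to SW, so WG runs at 99.700°; with |WG| = 11.8, G = (2.4584, 33.281). Then cos ∠SGR = GS·GR / (|GS||GR|), giving 135.66°.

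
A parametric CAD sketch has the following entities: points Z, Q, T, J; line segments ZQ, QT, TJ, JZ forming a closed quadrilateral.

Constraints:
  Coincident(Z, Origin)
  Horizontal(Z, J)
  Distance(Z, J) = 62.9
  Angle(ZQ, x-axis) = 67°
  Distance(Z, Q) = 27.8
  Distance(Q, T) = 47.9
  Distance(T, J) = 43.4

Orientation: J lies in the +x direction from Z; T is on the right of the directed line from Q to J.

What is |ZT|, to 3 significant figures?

31.9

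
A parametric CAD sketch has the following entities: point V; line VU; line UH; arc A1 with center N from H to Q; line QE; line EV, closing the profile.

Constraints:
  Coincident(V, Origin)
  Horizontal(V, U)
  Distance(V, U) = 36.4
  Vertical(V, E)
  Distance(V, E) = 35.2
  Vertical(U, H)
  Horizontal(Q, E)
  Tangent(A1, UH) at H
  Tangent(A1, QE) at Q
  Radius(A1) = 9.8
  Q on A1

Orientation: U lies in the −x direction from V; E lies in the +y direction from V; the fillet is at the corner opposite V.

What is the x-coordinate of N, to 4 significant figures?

-26.60

V is at the origin; VU is horizontal with |VU| = 36.4 and U on the −x side, so U = (-36.40, 0.000). V and E share the same x with |VE| = 35.2 and E on the +y side, so E = (0.000, 35.20). The virtual corner opposite V is at (-36.40, 35.20). Tangency of A1 to UH means the radius NH is perpendicular to UH and since A1 is tangent to QE there, NQ ⟂ QE, with radius 9.8, so the center N sits 9.8 in from both sides at N = (-26.60, 25.40). So N.x = -26.60.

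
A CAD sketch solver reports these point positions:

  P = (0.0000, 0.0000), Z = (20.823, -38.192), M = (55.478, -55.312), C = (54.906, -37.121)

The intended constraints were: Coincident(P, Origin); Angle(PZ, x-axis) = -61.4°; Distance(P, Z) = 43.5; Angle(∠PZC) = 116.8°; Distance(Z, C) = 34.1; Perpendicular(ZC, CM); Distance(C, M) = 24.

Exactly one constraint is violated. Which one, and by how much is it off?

Distance(C, M) = 24 — off by 5.80.

P = (0.00, 0.00) ✓; PZ at -61.40° ✓; |PZ| = 43.50 ✓; ∠PZC = 116.8° ✓; |ZC| = 34.10 ✓; ∠(ZC, CM) = 90.00° ✓; |CM| = 18.20 ✗.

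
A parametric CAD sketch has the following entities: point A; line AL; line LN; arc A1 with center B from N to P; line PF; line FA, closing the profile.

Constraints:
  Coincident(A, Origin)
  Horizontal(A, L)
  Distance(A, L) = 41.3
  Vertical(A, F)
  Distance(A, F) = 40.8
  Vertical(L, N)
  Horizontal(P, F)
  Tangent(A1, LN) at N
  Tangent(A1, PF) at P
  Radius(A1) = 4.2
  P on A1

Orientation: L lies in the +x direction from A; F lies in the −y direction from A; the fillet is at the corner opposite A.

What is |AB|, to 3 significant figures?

52.1

A is at the origin; AL is horizontal with |AL| = 41.3 and L on the +x side, so L = (41.3, 0.00). AF is vertical with |AF| = 40.8 and F on the −y side, so F = (0.00, -40.8). The virtual corner opposite A is at (41.3, -40.8). A1 meets LN tangentially, so BN is at right angles to LN and tangency of A1 to PF means the radius BP is perpendicular to PF, with radius 4.2, so the center B sits 4.2 in from both sides at B = (37.1, -36.6). Then |AB| = |B − A| = 52.1.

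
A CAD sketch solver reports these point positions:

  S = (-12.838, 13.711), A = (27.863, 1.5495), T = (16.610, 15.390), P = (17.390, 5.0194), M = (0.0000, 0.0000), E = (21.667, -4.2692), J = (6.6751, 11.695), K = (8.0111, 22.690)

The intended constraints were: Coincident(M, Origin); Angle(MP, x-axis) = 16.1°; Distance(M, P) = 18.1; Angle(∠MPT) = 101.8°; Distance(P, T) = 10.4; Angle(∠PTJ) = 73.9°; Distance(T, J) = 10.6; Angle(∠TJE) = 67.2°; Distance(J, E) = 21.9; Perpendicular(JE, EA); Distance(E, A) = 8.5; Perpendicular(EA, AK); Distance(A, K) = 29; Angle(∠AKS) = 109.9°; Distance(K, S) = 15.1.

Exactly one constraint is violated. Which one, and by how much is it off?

Distance(K, S) = 15.1 — off by 7.60.

M = (0.00, 0.00) ✓; MP at 16.10° ✓; |MP| = 18.10 ✓; ∠MPT = 101.8° ✓; |PT| = 10.40 ✓; ∠PTJ = 73.90° ✓; |TJ| = 10.60 ✓; ∠TJE = 67.20° ✓; |JE| = 21.90 ✓; ∠(JE, EA) = 90.00° ✓; |EA| = 8.500 ✓; ∠(EA, AK) = 90.00° ✓; |AK| = 29.00 ✓; ∠AKS = 109.9° ✓; |KS| = 22.70 ✗.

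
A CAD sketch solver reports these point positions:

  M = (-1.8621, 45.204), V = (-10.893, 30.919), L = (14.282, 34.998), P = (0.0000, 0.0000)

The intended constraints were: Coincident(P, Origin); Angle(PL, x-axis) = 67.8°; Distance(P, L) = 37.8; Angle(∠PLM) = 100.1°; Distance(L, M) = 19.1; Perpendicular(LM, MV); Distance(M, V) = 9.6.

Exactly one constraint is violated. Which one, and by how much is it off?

Distance(M, V) = 9.6 — off by 7.30.

P = (0.00, 0.00) ✓; PL at 67.80° ✓; |PL| = 37.80 ✓; ∠PLM = 100.1° ✓; |LM| = 19.10 ✓; ∠(LM, MV) = 90.00° ✓; |MV| = 16.90 ✗.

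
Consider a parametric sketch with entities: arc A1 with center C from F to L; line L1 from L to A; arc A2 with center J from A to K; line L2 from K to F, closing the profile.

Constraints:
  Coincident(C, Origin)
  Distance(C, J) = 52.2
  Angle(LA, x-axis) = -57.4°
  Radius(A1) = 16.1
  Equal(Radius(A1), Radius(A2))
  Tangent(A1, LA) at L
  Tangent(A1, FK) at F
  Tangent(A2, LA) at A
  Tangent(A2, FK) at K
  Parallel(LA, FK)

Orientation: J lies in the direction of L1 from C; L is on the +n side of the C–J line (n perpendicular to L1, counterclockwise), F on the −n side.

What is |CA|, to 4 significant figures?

54.63

Tangency of A1 to both parallel lines with radius 16.1 puts L and F at C ± 16.1·n: L = (13.56, 8.674), F = (-13.56, -8.674). Equal radii place A and K the same way about J: A = J + 16.1·n = (41.69, -35.30), K = J − 16.1·n = (14.56, -52.65). Then |CA| = |A − C| = 54.63.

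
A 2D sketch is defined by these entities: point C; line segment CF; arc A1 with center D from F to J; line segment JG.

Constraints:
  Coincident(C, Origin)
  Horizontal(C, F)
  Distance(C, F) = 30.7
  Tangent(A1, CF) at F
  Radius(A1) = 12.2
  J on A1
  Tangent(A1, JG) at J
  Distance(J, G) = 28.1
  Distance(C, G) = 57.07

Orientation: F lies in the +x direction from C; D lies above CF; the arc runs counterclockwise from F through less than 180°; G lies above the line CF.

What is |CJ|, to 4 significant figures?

44.98

C is at the origin; C and F share the same y with |CF| = 30.7 and F on the +x side, so F = (30.70, 0.000). The tangent condition forces DF to be normal to CF, so D = F + (0, 12.2) = (30.70, 12.20). Since DJ ⟂ JG (tangency), |DG| = √(12.2² + 28.1²) = 30.63 regardless of where J sits on A1. So G lies on both circle(C, 57.07) and circle(D, 30.63); the above-CF intersection is G = (38.96, 41.70). J is the foot of the tangent from G: J = (42.79, 13.86).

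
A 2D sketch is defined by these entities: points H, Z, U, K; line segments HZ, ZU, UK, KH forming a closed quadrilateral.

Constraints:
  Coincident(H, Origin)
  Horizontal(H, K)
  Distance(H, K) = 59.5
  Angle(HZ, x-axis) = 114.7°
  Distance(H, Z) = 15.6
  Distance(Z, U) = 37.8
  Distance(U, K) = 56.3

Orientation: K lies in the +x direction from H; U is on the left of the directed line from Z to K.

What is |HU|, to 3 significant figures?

45.5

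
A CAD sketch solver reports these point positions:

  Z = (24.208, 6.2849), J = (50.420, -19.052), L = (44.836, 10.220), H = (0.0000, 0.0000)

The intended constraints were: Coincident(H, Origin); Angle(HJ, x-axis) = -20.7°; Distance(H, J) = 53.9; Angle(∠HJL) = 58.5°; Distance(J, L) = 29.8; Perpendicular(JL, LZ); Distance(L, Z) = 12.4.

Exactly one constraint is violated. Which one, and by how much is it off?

Distance(L, Z) = 12.4 — off by 8.60.

H = (0.00, 0.00) ✓; HJ at -20.70° ✓; |HJ| = 53.90 ✓; ∠HJL = 58.50° ✓; |JL| = 29.80 ✓; ∠(JL, LZ) = 90.00° ✓; |LZ| = 21.00 ✗.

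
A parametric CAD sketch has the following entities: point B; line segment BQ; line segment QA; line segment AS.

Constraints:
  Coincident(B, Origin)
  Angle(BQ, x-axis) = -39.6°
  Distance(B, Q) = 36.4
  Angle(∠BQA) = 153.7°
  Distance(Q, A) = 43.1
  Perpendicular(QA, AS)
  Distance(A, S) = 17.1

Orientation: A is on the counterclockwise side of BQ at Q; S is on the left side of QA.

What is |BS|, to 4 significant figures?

75.74

B is at the origin; BQ runs at -39.6° with length 36.4, so Q = 36.4·(cos -39.6°, sin -39.6°) = (28.05, -23.20). ∠BQA = 153.7°, so QA runs at -39.6° + (180° − 153.7°) = -13.30° from the x-axis; with |QA| = 43.1, A = Q + 43.1·(cos -13.30°, sin -13.30°) = (69.99, -33.12). QA ⟂ AS; with |AS| = 17.1 on the left of QA, S = A + 17.1·(0.2300, 0.9732) = (73.92, -16.48). Then |BS| = |S − B| = 75.74.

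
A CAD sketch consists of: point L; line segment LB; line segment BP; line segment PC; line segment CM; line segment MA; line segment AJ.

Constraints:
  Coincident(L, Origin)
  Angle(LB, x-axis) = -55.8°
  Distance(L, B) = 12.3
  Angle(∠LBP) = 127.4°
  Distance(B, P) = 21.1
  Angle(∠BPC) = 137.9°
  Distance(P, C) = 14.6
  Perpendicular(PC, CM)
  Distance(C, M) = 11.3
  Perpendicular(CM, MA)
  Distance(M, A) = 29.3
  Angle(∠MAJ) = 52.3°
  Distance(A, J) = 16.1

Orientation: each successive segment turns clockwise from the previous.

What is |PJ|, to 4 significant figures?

5.063

L is at the origin; LB runs at -55.8° with length 12.3, so B = (6.914, -10.17). ∠LBP = 127.4° gives BP at -108.4° from the x-axis; with |BP| = 21.1, P = (0.2534, -30.19). ∠BPC = 137.9° gives PC at -150.5° from the x-axis; with |PC| = 14.6, C = (-12.45, -37.38). PC is perpendicular to CM, so CM runs at 119.5°; with |CM| = 11.3, M = (-18.02, -27.55). CM is perpendicular to MA, so MA runs at 29.50°; with |MA| = 29.3, A = (7.483, -13.12). ∠MAJ = 52.3° gives AJ at -98.20° from the x-axis; with |AJ| = 16.1, J = (5.187, -29.06). Then |PJ| = |J − P| = 5.063.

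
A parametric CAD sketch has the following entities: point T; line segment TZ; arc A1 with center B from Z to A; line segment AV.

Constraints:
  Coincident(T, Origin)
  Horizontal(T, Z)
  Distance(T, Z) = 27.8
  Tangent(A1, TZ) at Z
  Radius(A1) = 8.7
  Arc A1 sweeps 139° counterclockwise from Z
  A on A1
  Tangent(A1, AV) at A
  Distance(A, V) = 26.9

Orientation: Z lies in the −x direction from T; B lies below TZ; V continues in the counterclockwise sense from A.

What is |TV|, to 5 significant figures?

35.464

T is at the origin; TZ is horizontal with |TZ| = 27.8 and Z on the −x side, so Z = (-27.800, 0.0000). The tangent condition forces BZ to be normal to TZ, so B = Z + (0, -8.7) = (-27.800, -8.7000). On A1, Z sits at bearing 90° from B; a 139° counterclockwise sweep puts A at bearing 229°, so A = B + 8.7·(cos 229°, sin 229°) = (-33.508, -15.266). Since A1 is tangent to AV there, BA ⟂ AV, so AV runs along (−sin 229°, cos 229°); with |AV| = 26.9, V = (-13.206, -32.914). Then |TV| = |V − T| = 35.464.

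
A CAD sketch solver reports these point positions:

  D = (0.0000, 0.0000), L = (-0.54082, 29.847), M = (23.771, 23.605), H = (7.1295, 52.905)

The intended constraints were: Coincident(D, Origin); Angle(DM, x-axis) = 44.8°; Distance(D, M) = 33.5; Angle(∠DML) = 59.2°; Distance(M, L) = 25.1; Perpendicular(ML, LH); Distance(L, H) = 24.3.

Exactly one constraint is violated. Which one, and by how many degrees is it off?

Perpendicular(ML, LH) — off by 4.00°.

D = (0.00, 0.00) ✓; DM at 44.80° ✓; |DM| = 33.50 ✓; ∠DML = 59.20° ✓; |ML| = 25.10 ✓; ∠(ML, LH) = 94.00° ✗; |LH| = 24.30 ✓.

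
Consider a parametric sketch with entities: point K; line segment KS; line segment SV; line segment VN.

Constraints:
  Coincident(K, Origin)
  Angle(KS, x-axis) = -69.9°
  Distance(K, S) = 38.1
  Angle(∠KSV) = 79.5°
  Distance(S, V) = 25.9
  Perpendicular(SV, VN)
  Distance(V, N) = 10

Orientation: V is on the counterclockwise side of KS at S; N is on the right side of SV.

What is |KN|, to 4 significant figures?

51.11

∠KSV = 79.5°, so SV runs at -69.9° + (180° − 79.5°) = 30.60° from the x-axis; with |SV| = 25.9, V = S + 25.9·(cos 30.60°, sin 30.60°) = (35.39, -22.60). SV is perpendicular to VN; with |VN| = 10.0 on the right of SV, N = V + 10.0·(0.5090, -0.8607) = (40.48, -31.20). Then |KN| = |N − K| = 51.11.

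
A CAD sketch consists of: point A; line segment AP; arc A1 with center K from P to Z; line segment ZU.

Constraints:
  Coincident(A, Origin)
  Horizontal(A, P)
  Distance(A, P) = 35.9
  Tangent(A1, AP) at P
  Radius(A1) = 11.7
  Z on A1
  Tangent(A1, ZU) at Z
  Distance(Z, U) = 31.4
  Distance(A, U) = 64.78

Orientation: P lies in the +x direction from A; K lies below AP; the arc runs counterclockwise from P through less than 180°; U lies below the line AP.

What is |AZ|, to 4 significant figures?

33.69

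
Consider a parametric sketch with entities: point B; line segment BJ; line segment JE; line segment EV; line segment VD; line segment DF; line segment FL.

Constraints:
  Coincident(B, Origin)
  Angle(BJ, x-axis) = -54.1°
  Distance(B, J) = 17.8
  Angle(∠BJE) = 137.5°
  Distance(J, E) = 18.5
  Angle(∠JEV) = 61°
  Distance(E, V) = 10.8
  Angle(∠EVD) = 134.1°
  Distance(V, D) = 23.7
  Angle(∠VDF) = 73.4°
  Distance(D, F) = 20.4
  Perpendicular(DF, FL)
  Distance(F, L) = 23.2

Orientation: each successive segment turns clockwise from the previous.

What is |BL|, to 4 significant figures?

31.68

B is at the origin; BJ runs at -54.1° with length 17.8, so J = (10.44, -14.42). ∠BJE = 137.5° gives JE at -96.60° from the x-axis; with |JE| = 18.5, E = (8.311, -32.80). ∠JEV = 61.0° gives EV at 144.4° from the x-axis; with |EV| = 10.8, V = (-0.4704, -26.51). ∠EVD = 134.1° gives VD at 98.50° from the x-axis; with |VD| = 23.7, D = (-3.973, -3.070). ∠VDF = 73.4° gives DF at -8.100° from the x-axis; with |DF| = 20.4, F = (16.22, -5.944). DF is perpendicular to FL, so FL runs at -98.10°; with |FL| = 23.2, L = (12.95, -28.91). Then |BL| = |L − B| = 31.68.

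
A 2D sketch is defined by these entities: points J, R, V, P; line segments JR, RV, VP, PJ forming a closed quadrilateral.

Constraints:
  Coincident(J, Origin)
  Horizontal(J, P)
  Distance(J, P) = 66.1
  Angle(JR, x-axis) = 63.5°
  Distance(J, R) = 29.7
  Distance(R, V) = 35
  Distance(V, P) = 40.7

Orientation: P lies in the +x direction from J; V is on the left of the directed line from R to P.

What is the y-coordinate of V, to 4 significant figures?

35.93

Checks: |RV| = 35.00 ✓; |VP| = 40.70 ✓.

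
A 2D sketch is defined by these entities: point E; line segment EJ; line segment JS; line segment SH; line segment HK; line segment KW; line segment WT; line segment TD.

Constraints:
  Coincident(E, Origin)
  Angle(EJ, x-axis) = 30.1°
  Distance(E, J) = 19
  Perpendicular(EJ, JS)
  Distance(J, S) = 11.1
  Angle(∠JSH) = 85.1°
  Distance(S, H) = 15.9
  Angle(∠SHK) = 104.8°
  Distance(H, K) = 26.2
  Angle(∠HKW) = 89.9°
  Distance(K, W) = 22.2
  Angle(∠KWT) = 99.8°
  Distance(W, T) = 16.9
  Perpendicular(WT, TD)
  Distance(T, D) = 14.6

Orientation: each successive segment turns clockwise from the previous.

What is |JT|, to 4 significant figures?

8.200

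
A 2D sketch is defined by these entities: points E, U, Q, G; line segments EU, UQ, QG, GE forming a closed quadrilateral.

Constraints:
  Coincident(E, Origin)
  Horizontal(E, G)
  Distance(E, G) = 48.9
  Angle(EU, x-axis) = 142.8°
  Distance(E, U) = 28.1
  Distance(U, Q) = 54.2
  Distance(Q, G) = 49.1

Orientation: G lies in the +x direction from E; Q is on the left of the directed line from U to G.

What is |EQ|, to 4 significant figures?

49.82

Checks: |UQ| = 54.20 ✓; |QG| = 49.10 ✓.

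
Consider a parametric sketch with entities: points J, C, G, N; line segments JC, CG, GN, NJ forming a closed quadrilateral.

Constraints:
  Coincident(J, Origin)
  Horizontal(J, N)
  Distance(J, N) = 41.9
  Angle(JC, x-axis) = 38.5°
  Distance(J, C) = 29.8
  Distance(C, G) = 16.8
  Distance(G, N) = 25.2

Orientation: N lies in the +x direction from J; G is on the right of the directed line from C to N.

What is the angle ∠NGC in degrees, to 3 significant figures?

74.4°

Checks: |CG| = 16.80 ✓; |GN| = 25.20 ✓.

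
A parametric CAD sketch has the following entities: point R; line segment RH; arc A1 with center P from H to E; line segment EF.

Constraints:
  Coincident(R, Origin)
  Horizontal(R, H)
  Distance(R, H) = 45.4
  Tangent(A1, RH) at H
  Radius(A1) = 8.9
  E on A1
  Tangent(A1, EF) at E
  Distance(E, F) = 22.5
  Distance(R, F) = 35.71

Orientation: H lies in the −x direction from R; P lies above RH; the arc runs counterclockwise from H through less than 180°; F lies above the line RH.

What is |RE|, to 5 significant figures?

37.948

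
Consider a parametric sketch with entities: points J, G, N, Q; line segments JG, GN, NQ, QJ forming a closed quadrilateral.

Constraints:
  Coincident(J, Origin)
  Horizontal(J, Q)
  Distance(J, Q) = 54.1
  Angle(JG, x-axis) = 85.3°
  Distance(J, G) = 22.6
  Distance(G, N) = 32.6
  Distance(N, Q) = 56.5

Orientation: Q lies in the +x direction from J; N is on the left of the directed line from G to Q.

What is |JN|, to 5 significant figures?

52.590

Checks: |GN| = 32.60 ✓; |NQ| = 56.50 ✓.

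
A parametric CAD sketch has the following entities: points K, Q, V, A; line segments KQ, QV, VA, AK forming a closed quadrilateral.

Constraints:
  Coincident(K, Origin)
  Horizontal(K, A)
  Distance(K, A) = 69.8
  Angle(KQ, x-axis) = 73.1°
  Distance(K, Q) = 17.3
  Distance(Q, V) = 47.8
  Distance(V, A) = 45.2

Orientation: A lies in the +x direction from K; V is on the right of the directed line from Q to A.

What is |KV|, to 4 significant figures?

39.02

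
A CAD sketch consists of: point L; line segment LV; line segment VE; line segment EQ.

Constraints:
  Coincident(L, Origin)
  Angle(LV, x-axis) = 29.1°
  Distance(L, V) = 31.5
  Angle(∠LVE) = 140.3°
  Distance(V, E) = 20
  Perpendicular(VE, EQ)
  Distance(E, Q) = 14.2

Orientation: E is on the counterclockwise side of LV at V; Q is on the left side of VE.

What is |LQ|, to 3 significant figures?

44.6

L is at the origin; LV runs at 29.1° with length 31.5, so V = 31.5·(cos 29.1°, sin 29.1°) = (27.5, 15.3). ∠LVE = 140.3°, so VE runs at 29.1° + (180° − 140.3°) = 68.8° from the x-axis; with |VE| = 20.0, E = V + 20.0·(cos 68.8°, sin 68.8°) = (34.8, 34.0). The perpendicularity gives EQ at right angles to VE; with |EQ| = 14.2 on the left of VE, Q = E + 14.2·(-0.932, 0.362) = (21.5, 39.1). Then |LQ| = |Q − L| = 44.6.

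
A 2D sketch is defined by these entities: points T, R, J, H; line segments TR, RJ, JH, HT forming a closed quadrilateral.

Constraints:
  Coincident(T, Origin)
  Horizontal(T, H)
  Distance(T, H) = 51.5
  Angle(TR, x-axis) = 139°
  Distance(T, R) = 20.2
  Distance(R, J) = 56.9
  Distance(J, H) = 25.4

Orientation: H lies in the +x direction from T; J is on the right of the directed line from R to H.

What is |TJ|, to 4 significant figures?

37.05

T is at the origin; TH is horizontal with |TH| = 51.5 and H in +x, so H = (51.5, 0). TR runs at 139.0° with |TR| = 20.2, so R = (-15.25, 13.25). J is determined by |RJ| = 56.9 and |JH| = 25.4 together: it lies at the intersection of circle(R, 56.9) and circle(H, 25.4). With |RH| = 68.05, the foot of the radical line on RH is 53.07 from R and the perpendicular offset is √(56.9² − 53.07²) = 20.52. Taking the right-of-RH solution: J = (32.82, -17.21).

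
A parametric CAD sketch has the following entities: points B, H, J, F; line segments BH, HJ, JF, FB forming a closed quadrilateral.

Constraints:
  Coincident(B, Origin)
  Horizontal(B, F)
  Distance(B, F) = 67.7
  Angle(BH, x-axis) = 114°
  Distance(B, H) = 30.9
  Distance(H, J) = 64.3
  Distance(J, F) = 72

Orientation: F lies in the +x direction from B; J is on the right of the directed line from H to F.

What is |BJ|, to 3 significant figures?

34.1

Checks: |HJ| = 64.30 ✓; |JF| = 72.00 ✓.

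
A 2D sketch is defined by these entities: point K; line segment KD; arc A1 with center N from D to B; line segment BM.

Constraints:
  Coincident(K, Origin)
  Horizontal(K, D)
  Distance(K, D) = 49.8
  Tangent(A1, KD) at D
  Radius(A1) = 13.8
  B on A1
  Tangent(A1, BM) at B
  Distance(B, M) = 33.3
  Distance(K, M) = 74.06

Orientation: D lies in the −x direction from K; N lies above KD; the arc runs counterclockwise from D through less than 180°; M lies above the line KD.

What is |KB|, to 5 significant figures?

43.350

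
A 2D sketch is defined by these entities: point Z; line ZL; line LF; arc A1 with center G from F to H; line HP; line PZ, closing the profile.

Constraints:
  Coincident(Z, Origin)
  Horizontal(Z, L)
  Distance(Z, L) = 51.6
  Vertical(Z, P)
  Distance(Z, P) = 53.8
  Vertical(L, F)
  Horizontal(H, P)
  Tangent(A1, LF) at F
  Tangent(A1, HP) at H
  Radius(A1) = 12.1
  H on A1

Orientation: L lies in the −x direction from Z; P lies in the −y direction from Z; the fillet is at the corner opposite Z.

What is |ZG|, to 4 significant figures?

57.44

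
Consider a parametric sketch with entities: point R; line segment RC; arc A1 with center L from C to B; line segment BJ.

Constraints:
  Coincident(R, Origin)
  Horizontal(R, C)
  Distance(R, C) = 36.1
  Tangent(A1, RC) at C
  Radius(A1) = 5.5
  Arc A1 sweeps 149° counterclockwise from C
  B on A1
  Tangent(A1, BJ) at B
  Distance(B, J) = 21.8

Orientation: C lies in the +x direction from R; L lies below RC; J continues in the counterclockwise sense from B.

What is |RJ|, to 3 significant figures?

56.2

R is at the origin; RC is horizontal with |RC| = 36.1 and C on the +x side, so C = (36.1, 0.00). A1 meets RC tangentially, so LC is at right angles to RC, so L = C + (0, -5.5) = (36.1, -5.50). On A1, C sits at bearing 90° from L; a 149° counterclockwise sweep puts B at bearing 239°, so B = L + 5.5·(cos 239°, sin 239°) = (33.3, -10.2). Tangency of A1 to BJ means the radius LB is perpendicular to BJ, so BJ runs along (−sin 239°, cos 239°); with |BJ| = 21.8, J = (52.0, -21.4). Then |RJ| = |J − R| = 56.2.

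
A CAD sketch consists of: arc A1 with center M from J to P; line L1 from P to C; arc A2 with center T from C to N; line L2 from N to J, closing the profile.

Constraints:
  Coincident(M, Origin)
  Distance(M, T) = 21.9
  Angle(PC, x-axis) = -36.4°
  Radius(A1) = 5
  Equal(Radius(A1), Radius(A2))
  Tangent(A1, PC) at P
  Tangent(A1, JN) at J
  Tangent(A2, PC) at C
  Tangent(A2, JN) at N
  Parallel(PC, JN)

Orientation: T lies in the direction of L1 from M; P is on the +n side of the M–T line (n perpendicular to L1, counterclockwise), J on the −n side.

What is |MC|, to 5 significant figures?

22.464

The slot axis is L1's direction at -36.4°, so u = (cos -36.4°, sin -36.4°) = (0.80489, -0.59342) and n = (−sin -36.4°, cos -36.4°) = (0.59342, 0.80489). M is at the origin and T lies 21.9 along u from M, so T = 21.9·u = (17.627, -12.996). Tangency of A1 to both parallel lines with radius 5.0 puts P and J at M ± 5.0·n: P = (2.9671, 4.0245), J = (-2.9671, -4.0245). Equal radii place C and N the same way about T: C = T + 5.0·n = (20.594, -8.9714), N = T − 5.0·n = (14.660, -17.020). Then |MC| = |C − M| = 22.464.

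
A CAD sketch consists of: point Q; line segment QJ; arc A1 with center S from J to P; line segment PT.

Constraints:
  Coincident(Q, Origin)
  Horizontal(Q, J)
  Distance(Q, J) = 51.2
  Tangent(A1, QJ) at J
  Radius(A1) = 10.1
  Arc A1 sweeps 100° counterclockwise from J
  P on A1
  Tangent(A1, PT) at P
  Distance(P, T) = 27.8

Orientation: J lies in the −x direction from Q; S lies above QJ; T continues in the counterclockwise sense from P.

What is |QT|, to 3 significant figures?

60.5

Q is at the origin; Q and J share the same y with |QJ| = 51.2 and J on the −x side, so J = (-51.2, 0.00). The tangent condition forces SJ to be normal to QJ, so S = J + (0, 10.1) = (-51.2, 10.1). On A1, J sits at bearing -90° from S; a 100° counterclockwise sweep puts P at bearing 10°, so P = S + 10.1·(cos 10°, sin 10°) = (-41.3, 11.9). The tangent condition forces SP to be normal to PT, so PT runs along (−sin 10°, cos 10°); with |PT| = 27.8, T = (-46.1, 39.2). Then |QT| = |T − Q| = 60.5.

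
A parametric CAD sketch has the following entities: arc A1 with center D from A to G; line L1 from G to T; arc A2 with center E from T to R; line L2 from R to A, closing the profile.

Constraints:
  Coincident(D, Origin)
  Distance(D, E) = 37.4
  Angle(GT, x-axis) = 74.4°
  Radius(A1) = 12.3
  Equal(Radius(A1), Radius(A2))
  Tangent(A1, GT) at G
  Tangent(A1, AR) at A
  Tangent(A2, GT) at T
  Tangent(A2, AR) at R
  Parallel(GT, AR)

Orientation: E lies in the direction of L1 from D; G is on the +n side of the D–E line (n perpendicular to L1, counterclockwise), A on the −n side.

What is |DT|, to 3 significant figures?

39.4

The slot axis is L1's direction at 74.4°, so u = (cos 74.4°, sin 74.4°) = (0.269, 0.963) and n = (−sin 74.4°, cos 74.4°) = (-0.963, 0.269). D is at the origin and E lies 37.4 along u from D, so E = 37.4·u = (10.1, 36.0). Tangency of A1 to both parallel lines with radius 12.3 puts G and A at D ± 12.3·n: G = (-11.8, 3.31), A = (11.8, -3.31). Equal radii place T and R the same way about E: T = E + 12.3·n = (-1.79, 39.3), R = E − 12.3·n = (21.9, 32.7). Then |DT| = |T − D| = 39.4.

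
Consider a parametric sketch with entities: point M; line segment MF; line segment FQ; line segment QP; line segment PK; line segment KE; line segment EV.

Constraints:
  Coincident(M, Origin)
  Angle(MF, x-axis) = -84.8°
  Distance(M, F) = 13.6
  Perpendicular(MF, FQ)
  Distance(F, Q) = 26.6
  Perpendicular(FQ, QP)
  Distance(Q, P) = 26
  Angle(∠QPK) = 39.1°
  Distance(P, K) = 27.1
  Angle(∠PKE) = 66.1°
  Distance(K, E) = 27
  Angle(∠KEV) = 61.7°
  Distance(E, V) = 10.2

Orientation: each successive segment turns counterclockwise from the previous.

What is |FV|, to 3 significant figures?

34.2

M is at the origin; MF runs at -84.8° with length 13.6, so F = (1.23, -13.5). MF is perpendicular to FQ, so FQ runs at 5.20°; with |FQ| = 26.6, Q = (27.7, -11.1). The perpendicularity gives QP at right angles to FQ, so QP runs at 95.2°; with |QP| = 26.0, P = (25.4, 14.8). ∠QPK = 39.1° gives PK at -124° from the x-axis; with |PK| = 27.1, K = (10.3, -7.73). ∠PKE = 66.1° gives KE at -10.0° from the x-axis; with |KE| = 27.0, E = (36.8, -12.4). ∠KEV = 61.7° gives EV at 108° from the x-axis; with |EV| = 10.2, V = (33.6, -2.74). Then |FV| = |V − F| = 34.2.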